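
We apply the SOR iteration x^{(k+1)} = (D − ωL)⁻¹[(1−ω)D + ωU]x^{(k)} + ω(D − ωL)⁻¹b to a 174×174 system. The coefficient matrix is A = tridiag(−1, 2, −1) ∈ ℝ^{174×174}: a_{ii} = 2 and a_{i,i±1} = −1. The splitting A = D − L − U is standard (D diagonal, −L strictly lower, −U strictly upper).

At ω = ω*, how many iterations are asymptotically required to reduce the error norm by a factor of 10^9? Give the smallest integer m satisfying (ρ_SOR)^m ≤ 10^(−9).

m = 578

[ρ_J] n=174: ρ(B_J) = cos(π/(n+1)) = cos(π/175) = 0.9998389.
root = sin(π/175) = 0.0179510  (since 1−cos² = sin²).
Young: ω* = 2/(1+√(1−ρ_J²)) = 2/(1+0.0179510) = 2/1.0179510 = 1.9647311.
At ω = 1.9647311 every |λ(B_ω)| = ω−1, so ρ_SOR = 0.9647311.
m ≥ 9·ln10 / (−ln 0.9647311) = 577.156; smallest integer m = 578.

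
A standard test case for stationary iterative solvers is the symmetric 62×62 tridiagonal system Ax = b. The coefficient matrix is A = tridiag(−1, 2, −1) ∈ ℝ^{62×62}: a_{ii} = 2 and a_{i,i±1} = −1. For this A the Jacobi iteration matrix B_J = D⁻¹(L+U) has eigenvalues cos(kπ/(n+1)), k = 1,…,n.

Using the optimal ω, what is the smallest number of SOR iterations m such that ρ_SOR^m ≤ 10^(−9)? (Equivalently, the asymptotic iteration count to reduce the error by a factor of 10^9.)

m = 208

½·tridiag(1,0,1) at n=62: λ_k = cos(kπ/63); max |λ| at k=1 ⇒ ρ_J = cos(π/63) ≈ 0.9987569.
root = sin(π/63) = 0.0498459  (since 1−cos² = sin²).
ω* = 2 / (1 + 0.0498459) = 2 / 1.0498459 ≈ 1.9050415.
ρ(B_{ω*}) = ω*−1 = 0.9050415
Need (0.9050415)^m ≤ 10^(−9): m ≥ 9·ln10/|ln 0.9050415| = 20.7233/0.0997745 = 207.701 ⇒ m = 208.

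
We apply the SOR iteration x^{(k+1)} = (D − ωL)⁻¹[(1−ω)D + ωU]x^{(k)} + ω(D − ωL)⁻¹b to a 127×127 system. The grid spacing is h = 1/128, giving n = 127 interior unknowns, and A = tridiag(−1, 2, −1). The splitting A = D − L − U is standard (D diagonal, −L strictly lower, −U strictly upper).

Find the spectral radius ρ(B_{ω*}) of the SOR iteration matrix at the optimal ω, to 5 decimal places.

ρ_SOR = 0.95209

With n=127, ρ(Jacobi) = cos(π/128) = 0.99970.
√(1−ρ_J²) = |sin(π/128)| = 0.024541
Then 2/(1+√(1−ρ_J²)) = 2/(1+0.024541); ω* = 2/1.024541 = 1.95209.
[ρ_SOR] ω* − 1 = 0.95209.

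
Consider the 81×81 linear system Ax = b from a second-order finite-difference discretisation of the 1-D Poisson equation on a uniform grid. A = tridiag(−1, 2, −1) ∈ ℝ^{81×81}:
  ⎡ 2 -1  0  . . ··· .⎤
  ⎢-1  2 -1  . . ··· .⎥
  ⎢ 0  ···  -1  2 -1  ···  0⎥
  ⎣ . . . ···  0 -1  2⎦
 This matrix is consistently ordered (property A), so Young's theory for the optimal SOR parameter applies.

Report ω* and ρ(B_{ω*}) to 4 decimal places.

ω* = 1.9262, ρ_SOR = 0.9262

With n=81, ρ(Jacobi) = cos(π/82) = 0.9993.
√(1−ρ_J²) simplifies to sin(π/82) = 0.03830.
Young: ω* = 2/(1+√(1−ρ_J²)) = 2/(1+0.03830) = 2/1.03830 = 1.9262.
[ρ_SOR] ω* − 1 = 0.9262.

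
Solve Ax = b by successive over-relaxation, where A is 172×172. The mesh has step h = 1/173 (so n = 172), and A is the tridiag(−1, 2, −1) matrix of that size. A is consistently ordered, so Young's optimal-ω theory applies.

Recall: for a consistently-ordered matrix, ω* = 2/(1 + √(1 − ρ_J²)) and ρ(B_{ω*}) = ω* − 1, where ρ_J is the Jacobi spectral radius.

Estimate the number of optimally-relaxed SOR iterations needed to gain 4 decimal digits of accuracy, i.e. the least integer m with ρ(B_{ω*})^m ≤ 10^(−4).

m = 254

½·tridiag(1,0,1) at n=172: λ_k = cos(kπ/173); max |λ| at k=1 ⇒ ρ_J = cos(π/173) ≈ 0.9998351.
1 − cos²(π/173) = sin²(π/173) ⇒ √(1−ρ_J²) = sin(π/173) = 0.0181585.
ω* = 2 / (1 + 0.0181585) = 2 / 1.0181585 ≈ 1.9643307.
ρ_SOR = ω* − 1 ≈ 0.9643307.
Need (0.9643307)^m ≤ 10^(−4): m ≥ 4·ln10/|ln 0.9643307| = 9.21034/0.036321 = 253.582 ⇒ m = 254.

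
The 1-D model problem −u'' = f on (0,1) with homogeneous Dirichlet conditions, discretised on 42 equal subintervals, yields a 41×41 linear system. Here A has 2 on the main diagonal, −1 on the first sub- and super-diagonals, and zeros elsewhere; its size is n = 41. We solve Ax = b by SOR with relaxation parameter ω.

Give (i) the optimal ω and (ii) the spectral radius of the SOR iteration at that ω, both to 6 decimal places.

ω* = 1.860932, ρ_SOR = 0.860932

½·tridiag(1,0,1) at n=41: λ_k = cos(kπ/42); max |λ| at k=1 ⇒ ρ_J = cos(π/42) ≈ 0.997204.
1 − cos²(π/42) = sin²(π/42) ⇒ √(1−ρ_J²) = sin(π/42) = 0.0747301.
ω* = 2 / (1 + 0.0747301) = 2 / 1.0747301 ≈ 1.860932.
ρ_SOR = ω* − 1 = 1.860932 − 1 = 0.860932.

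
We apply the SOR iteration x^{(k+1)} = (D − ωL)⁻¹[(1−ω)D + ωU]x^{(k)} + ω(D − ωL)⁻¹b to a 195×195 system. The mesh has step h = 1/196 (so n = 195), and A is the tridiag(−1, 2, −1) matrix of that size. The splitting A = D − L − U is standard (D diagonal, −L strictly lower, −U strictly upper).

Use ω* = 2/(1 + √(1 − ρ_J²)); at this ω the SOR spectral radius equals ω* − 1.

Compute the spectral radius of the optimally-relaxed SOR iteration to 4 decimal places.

ρ_SOR = 0.9684

ρ_J = max_k |cos(kπ/196)| = cos(π/196) = 0.9999
1 − cos²(π/196) = sin²(π/196) ⇒ √(1−ρ_J²) = sin(π/196) = 0.01603.
ω* = 2/(1 + 0.01603) = 2/1.01603 = 1.9684.
[ρ_SOR] ω* − 1 = 0.9684.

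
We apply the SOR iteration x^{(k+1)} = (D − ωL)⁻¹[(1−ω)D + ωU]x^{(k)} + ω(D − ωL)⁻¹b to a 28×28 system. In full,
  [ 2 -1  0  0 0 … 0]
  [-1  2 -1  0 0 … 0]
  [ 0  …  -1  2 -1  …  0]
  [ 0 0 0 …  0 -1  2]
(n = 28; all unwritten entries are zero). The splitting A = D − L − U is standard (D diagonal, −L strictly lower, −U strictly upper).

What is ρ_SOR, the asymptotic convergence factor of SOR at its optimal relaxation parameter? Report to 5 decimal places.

n=28: λ(B_J) = 1 − λ(A)/2 = cos(kπ/29); k=1 gives ρ_J = 0.99414.
√(1−ρ_J²) = |sin(π/29)| = 0.108119
ω* = 2/(1 + 0.108119) = 2/1.108119 = 1.80486.
ρ_SOR = ω* − 1 = 1.80486 − 1 = 0.80486.

ρ_SOR = 0.80486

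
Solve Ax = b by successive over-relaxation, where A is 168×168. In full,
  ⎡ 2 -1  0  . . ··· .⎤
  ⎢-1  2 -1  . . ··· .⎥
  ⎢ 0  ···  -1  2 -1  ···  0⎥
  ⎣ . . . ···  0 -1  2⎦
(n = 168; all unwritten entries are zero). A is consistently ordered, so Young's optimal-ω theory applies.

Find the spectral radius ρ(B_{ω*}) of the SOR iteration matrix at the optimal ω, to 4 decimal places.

With n=168, ρ(Jacobi) = cos(π/169) = 0.9998.
√(1−ρ_J²) = |sin(π/169)| = 0.01859
Young: ω* = 2/(1+√(1−ρ_J²)) = 2/(1+0.01859) = 2/1.01859 = 1.9635.
[ρ_SOR] ω* − 1 = 0.9635.

ρ_SOR = 0.9635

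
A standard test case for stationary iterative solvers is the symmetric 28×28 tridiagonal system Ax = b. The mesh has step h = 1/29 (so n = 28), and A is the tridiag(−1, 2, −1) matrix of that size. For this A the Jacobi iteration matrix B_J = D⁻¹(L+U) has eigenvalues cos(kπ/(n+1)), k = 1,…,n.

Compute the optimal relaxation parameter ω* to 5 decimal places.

ω* = 1.80486

n=28: λ(B_J) = 1 − λ(A)/2 = cos(kπ/29); k=1 gives ρ_J = 0.99414.
√(1−ρ_J²) = |sin(π/29)| = 0.108119
Then 2/(1+√(1−ρ_J²)) = 2/(1+0.108119); ω* = 2/1.108119 = 1.80486.
ρ(B_{ω*}) = ω*−1 = 0.80486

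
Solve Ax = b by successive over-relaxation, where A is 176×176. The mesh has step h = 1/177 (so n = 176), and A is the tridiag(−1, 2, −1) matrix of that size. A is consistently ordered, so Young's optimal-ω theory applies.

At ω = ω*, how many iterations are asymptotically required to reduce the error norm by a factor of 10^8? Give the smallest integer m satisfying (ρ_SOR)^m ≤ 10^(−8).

m = 519

spectrum of D⁻¹(L+U) = {cos(kπ/177) : 1≤k≤176}; ρ_J = cos(π/177) = 0.9998425.
√(1−ρ_J²) simplifies to sin(π/177) = 0.0177482.
Then 2/(1+√(1−ρ_J²)) = 2/(1+0.0177482); ω* = 2/1.0177482 = 1.9651226.
Hence ρ(B_{ω*}) = 1.9651226 − 1 = 0.9651226.
For 8 digits: m = 8·ln10 / (−ln 0.9651226) = 18.4207/0.0355001 = 518.891; round up → m = 519.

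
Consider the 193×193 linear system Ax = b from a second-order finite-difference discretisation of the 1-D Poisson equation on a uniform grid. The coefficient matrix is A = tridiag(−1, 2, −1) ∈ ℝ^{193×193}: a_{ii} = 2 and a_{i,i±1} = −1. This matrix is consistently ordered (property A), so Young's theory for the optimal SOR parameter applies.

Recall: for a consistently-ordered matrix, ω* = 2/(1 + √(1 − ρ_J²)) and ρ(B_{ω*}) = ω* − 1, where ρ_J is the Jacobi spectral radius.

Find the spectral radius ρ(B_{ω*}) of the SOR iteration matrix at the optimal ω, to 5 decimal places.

With n=193, ρ(Jacobi) = cos(π/194) = 0.99987.
√(1 − cos²(π/194)) = sin(π/194) ≈ 0.016193.
Young: ω* = 2/(1+√(1−ρ_J²)) = 2/(1+0.016193) = 2/1.016193 = 1.96813.
At ω = 1.96813 every |λ(B_ω)| = ω−1, so ρ_SOR = 0.96813.

ρ_SOR = 0.96813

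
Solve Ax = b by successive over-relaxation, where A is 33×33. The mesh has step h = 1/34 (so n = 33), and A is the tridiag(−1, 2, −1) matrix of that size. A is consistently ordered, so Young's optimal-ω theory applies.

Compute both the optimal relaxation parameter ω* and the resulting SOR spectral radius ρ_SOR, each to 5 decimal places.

ω* = 1.83105, ρ_SOR = 0.83105

n=33: λ(B_J) = 1 − λ(A)/2 = cos(kπ/34); k=1 gives ρ_J = 0.99573.
√(1−ρ_J²) = |sin(π/34)| = 0.092268
So ω* = 2/1.092268 = 1.83105 (Young).
and ρ(B_{ω*}) = 1.83105 − 1 = 0.83105.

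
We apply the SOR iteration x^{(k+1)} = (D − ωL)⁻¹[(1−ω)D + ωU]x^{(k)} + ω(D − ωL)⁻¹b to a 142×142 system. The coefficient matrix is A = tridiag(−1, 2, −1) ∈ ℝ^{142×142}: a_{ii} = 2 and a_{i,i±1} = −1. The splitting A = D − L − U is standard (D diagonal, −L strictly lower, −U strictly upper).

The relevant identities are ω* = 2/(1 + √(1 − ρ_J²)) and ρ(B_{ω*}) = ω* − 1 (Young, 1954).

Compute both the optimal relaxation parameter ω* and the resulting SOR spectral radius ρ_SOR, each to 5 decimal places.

[ρ_J] n=142: ρ(B_J) = cos(π/(n+1)) = cos(π/143) = 0.99976.
root = sin(π/143) = 0.021967  (since 1−cos² = sin²).
So ω* = 2/1.021967 = 1.95701 (Young).
Hence ρ(B_{ω*}) = 1.95701 − 1 = 0.95701.

ω* = 1.95701, ρ_SOR = 0.95701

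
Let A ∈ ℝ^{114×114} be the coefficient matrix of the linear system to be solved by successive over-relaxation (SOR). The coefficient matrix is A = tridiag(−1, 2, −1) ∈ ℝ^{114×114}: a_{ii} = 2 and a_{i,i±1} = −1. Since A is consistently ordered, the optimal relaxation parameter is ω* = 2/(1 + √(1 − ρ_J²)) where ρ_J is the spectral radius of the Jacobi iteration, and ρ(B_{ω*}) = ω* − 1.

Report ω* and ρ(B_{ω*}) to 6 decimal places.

With n=114, ρ(Jacobi) = cos(π/115) = 0.999627.
√(1−ρ_J²) = |sin(π/115)| = 0.0273148
ω* = 2/(1+0.0273148) = 1.946823
[ρ_SOR] ω* − 1 = 0.946823.

ω* = 1.946823, ρ_SOR = 0.946823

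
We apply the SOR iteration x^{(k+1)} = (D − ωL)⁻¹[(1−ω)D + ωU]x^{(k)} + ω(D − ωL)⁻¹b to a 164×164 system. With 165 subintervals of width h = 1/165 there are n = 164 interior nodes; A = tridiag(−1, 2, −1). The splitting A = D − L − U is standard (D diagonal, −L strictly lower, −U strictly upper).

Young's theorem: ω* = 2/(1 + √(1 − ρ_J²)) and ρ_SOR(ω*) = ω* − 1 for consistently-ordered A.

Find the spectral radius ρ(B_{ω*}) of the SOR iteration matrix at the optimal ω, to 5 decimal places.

ρ_SOR = 0.96263

ρ_J = max_k |cos(kπ/165)| = cos(π/165) = 0.99982
√(1−ρ_J²) = |sin(π/165)| = 0.019039
Young: ω* = 2/(1+√(1−ρ_J²)) = 2/(1+0.019039) = 2/1.019039 = 1.96263.
ρ(B_{ω*}) = ω*−1 = 0.96263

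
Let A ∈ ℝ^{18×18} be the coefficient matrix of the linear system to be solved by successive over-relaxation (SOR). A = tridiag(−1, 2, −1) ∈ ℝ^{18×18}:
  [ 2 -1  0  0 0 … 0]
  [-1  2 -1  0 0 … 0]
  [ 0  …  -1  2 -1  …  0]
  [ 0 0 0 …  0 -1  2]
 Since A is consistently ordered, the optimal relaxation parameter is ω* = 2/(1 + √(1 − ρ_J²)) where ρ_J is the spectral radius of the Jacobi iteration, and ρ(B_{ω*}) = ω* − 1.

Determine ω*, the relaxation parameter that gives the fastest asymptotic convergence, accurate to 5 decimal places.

ρ_J = max_k |cos(kπ/19)| = cos(π/19) = 0.98636
1 − cos²(π/19) = sin²(π/19) ⇒ √(1−ρ_J²) = sin(π/19) = 0.164595.
[ω*] 2 ÷ (1 + 0.164595) = 2 ÷ 1.164595 = 1.71734.
and ρ(B_{ω*}) = 1.71734 − 1 = 0.71734.

ω* = 1.71734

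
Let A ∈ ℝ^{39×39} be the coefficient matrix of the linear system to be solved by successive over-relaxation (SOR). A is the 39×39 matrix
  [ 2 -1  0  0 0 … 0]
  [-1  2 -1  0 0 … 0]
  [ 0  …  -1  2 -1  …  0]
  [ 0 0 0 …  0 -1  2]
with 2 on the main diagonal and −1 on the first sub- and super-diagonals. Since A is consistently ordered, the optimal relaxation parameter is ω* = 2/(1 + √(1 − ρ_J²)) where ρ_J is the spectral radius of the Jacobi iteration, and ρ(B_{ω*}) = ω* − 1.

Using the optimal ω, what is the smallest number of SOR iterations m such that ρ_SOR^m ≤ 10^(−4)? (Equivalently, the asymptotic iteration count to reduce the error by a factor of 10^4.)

ρ_J = max_k |cos(kπ/40)| = cos(π/40) = 0.9969173
√(1−ρ_J²) = |sin(π/40)| = 0.0784591
ω* = 2/(1+0.0784591) = 1.8544978
and ρ(B_{ω*}) = 1.8544978 − 1 = 0.8544978.
ρ_SOR^m ≤ 10^(−4) ⇔ m ≥ 4·ln10/(−ln 0.8544978) = 9.21034/0.157241 = 58.575; m = ⌈58.575⌉ = 59.

m = 59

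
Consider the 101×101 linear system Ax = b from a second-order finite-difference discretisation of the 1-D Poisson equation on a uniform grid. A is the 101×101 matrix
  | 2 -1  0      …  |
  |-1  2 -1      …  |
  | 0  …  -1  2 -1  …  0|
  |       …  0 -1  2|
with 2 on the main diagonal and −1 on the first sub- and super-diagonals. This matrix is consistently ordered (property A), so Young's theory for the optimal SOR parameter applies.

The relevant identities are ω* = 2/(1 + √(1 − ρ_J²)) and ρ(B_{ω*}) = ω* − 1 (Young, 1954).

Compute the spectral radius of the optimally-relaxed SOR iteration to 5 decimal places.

ρ_SOR = 0.94025

With n=101, ρ(Jacobi) = cos(π/102) = 0.99953.
root = sin(π/102) = 0.030795  (since 1−cos² = sin²).
[ω*] 2 ÷ (1 + 0.030795) = 2 ÷ 1.030795 = 1.94025.
ρ(B_{ω*}) = ω*−1 = 0.94025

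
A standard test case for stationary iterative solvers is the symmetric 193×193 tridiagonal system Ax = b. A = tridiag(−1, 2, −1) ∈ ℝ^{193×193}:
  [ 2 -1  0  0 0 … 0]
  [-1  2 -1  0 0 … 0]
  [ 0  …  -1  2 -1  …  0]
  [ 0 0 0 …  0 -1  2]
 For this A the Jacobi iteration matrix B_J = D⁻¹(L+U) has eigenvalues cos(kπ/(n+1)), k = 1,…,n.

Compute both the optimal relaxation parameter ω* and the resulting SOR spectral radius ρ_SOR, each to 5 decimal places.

B_J for the 193×193 system has eigenvalues cos(kπ/194); ρ_J = cos(π/194) = 0.99987.
√(1−ρ_J²) = |sin(π/194)| = 0.016193
ω* = 2/(1+0.016193) = 1.96813
[ρ_SOR] ω* − 1 = 0.96813.

ω* = 1.96813, ρ_SOR = 0.96813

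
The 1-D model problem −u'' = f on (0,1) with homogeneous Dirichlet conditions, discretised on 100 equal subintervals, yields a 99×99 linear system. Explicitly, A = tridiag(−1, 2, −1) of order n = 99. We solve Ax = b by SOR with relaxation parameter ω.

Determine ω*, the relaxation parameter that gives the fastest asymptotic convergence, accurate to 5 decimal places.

ω* = 1.93909

With n=99, ρ(Jacobi) = cos(π/100) = 0.99951.
√(1 − cos²(π/100)) = sin(π/100) ≈ 0.031411.
ω* = 2/(1+0.031411) = 1.93909
At ω = 1.93909 every |λ(B_ω)| = ω−1, so ρ_SOR = 0.93909.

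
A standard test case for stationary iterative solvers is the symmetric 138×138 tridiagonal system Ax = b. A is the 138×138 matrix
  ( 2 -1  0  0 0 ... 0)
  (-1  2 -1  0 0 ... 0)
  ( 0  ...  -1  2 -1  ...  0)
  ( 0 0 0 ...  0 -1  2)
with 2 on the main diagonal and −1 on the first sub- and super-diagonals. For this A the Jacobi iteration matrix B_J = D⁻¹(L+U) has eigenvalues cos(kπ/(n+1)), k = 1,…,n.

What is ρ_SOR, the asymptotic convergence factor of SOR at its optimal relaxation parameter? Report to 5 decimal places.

[ρ_J] n=138: ρ(B_J) = cos(π/(n+1)) = cos(π/139) = 0.99974.
√(1 − cos²(π/139)) = sin(π/139) ≈ 0.022599.
ω* = 2/(1+0.022599) = 1.95580
ρ_SOR = ω* − 1 ≈ 0.95580.

ρ_SOR = 0.95580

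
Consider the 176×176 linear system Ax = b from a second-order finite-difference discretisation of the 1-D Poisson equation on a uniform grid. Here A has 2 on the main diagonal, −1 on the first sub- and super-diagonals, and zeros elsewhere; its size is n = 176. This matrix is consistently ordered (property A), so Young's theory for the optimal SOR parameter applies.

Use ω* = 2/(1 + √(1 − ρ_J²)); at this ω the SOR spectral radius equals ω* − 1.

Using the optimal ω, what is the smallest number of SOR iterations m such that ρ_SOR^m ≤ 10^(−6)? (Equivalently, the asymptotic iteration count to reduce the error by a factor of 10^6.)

½·tridiag(1,0,1) at n=176: λ_k = cos(kπ/177); max |λ| at k=1 ⇒ ρ_J = cos(π/177) ≈ 0.9998425.
1 − cos²(π/177) = sin²(π/177) ⇒ √(1−ρ_J²) = sin(π/177) = 0.0177482.
Then 2/(1+√(1−ρ_J²)) = 2/(1+0.0177482); ω* = 2/1.0177482 = 1.9651226.
ρ(B_{ω*}) = ω*−1 = 0.9651226
m ≥ 6·ln10 / (−ln 0.9651226) = 389.168; smallest integer m = 390.

m = 390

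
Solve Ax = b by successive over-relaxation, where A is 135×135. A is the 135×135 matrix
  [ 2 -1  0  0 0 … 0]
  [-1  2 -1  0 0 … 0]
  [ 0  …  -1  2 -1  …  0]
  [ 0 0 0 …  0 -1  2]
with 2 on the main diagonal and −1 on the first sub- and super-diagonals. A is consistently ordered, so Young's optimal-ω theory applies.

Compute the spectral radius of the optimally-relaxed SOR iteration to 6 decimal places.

ρ_SOR = 0.954847

[ρ_J] n=135: ρ(B_J) = cos(π/(n+1)) = cos(π/136) = 0.999733.
1 − cos²(π/136) = sin²(π/136) ⇒ √(1−ρ_J²) = sin(π/136) = 0.0230979.
ω* = 2/(1 + 0.0230979) = 2/1.0230979 = 1.954847.
ρ_SOR = ω* − 1 ≈ 0.954847.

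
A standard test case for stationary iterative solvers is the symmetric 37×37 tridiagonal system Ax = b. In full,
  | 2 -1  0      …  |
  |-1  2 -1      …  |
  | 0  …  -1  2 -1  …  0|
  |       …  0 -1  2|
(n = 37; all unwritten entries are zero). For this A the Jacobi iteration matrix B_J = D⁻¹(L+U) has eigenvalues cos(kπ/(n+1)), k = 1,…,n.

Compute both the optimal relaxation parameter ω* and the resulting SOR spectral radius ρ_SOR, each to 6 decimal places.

B_J for the 37×37 system has eigenvalues cos(kπ/38); ρ_J = cos(π/38) = 0.996584.
√(1−ρ_J²) = |sin(π/38)| = 0.0825793
ω* = 2/(1 + 0.0825793) = 2/1.0825793 = 1.847440.
ρ_SOR = ω* − 1 = 1.847440 − 1 = 0.847440.

ω* = 1.847440, ρ_SOR = 0.847440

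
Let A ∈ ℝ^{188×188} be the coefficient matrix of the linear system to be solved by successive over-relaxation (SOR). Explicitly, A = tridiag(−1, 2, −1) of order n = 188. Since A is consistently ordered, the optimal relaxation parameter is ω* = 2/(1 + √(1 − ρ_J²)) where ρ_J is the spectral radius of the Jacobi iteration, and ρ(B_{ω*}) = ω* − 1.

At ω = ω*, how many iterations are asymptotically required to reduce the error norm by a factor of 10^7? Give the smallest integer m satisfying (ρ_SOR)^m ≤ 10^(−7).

m = 485

[ρ_J] n=188: ρ(B_J) = cos(π/(n+1)) = cos(π/189) = 0.9998619.
root = sin(π/189) = 0.0166214  (since 1−cos² = sin²).
ω* = 2/(1+0.0166214) = 1.9673007
[ρ_SOR] ω* − 1 = 0.9673007.
(0.9673007)^m ≤ 10^{−7}  ⇒  m·ln(0.9673007) ≤ −7·ln10  ⇒  m ≥ 484.815  ⇒  m = 485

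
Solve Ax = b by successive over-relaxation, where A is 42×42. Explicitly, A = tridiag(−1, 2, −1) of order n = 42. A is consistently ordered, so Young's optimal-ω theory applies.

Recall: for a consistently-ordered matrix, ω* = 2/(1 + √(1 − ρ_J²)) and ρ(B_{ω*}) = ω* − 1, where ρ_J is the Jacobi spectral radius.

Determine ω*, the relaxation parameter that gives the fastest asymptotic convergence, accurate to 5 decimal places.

ω* = 1.86394

ρ_J = max_k |cos(kπ/43)| = cos(π/43) = 0.99733
√(1 − cos²(π/43)) = sin(π/43) ≈ 0.072995.
[ω*] 2 ÷ (1 + 0.072995) = 2 ÷ 1.072995 = 1.86394.
At ω = 1.86394 every |λ(B_ω)| = ω−1, so ρ_SOR = 0.86394.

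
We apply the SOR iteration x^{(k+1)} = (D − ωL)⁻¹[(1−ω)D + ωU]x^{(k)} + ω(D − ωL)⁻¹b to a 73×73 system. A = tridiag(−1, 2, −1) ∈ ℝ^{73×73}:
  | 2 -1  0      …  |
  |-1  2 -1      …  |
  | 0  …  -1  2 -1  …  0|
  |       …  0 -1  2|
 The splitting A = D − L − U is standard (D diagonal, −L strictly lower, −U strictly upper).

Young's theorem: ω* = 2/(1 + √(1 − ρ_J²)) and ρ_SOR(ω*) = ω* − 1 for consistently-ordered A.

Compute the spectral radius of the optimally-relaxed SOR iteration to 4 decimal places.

ρ_SOR = 0.9186

n=73: λ(B_J) = 1 − λ(A)/2 = cos(kπ/74); k=1 gives ρ_J = 0.9991.
√(1 − cos²(π/74)) = sin(π/74) ≈ 0.04244.
ω* = 2/(1 + 0.04244) = 2/1.04244 = 1.9186.
[ρ_SOR] ω* − 1 = 0.9186.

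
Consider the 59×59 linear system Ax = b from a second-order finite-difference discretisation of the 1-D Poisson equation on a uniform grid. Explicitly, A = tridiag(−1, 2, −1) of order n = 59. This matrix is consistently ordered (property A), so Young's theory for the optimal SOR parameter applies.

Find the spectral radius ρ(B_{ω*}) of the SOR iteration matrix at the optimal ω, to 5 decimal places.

ρ_SOR = 0.90053

ρ_J = max_k |cos(kπ/60)| = cos(π/60) = 0.99863
√(1 − cos²(π/60)) = sin(π/60) ≈ 0.052336.
So ω* = 2/1.052336 = 1.90053 (Young).
and ρ(B_{ω*}) = 1.90053 − 1 = 0.90053.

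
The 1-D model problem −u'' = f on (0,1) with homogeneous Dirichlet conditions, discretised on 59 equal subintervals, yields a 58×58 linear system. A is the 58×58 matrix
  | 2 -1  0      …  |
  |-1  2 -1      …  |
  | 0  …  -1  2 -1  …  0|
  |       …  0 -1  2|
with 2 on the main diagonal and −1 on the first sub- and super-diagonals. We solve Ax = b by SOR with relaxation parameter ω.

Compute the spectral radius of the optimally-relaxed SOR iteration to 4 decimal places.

ρ_SOR = 0.8989

[ρ_J] n=58: ρ(B_J) = cos(π/(n+1)) = cos(π/59) = 0.9986.
root = sin(π/59) = 0.05322  (since 1−cos² = sin²).
Young: ω* = 2/(1+√(1−ρ_J²)) = 2/(1+0.05322) = 2/1.05322 = 1.8989.
ρ(B_{ω*}) = ω*−1 = 0.8989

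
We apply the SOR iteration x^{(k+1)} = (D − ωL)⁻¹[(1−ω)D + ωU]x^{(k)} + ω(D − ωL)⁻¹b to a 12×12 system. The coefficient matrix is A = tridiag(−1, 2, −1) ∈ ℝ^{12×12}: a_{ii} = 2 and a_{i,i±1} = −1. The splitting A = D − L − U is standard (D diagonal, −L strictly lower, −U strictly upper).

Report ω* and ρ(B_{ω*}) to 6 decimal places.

½·tridiag(1,0,1) at n=12: λ_k = cos(kπ/13); max |λ| at k=1 ⇒ ρ_J = cos(π/13) ≈ 0.970942.
√(1−ρ_J²) simplifies to sin(π/13) = 0.2393157.
[ω*] 2 ÷ (1 + 0.2393157) = 2 ÷ 1.2393157 = 1.613794.
ρ_SOR = ω* − 1 ≈ 0.613794.

ω* = 1.613794, ρ_SOR = 0.613794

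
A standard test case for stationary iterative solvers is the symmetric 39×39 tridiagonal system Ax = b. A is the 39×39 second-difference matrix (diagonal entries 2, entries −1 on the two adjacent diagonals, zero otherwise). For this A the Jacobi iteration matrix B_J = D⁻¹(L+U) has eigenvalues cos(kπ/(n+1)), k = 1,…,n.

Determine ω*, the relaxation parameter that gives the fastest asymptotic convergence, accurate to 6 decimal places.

[ρ_J] n=39: ρ(B_J) = cos(π/(n+1)) = cos(π/40) = 0.996917.
√(1−ρ_J²) = |sin(π/40)| = 0.0784591
ω* = 2 / (1 + 0.0784591) = 2 / 1.0784591 ≈ 1.854498.
ρ_SOR = ω* − 1 ≈ 0.854498.

ω* = 1.854498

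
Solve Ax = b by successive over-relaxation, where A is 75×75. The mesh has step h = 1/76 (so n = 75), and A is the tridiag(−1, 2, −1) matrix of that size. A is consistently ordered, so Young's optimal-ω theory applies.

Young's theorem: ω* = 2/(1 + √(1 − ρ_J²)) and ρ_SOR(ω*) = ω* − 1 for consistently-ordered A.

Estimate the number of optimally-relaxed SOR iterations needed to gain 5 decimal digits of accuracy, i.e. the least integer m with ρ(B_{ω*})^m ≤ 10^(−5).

spectrum of D⁻¹(L+U) = {cos(kπ/76) : 1≤k≤75}; ρ_J = cos(π/76) = 0.9991458.
√(1−ρ_J²) = |sin(π/76)| = 0.0413250
ω* = 2/(1+0.0413250) = 1.9206300
ρ_SOR = ω* − 1 ≈ 0.9206300.
Need (0.9206300)^m ≤ 10^(−5): m ≥ 5·ln10/|ln 0.9206300| = 11.5129/0.0826971 = 139.218 ⇒ m = 140.

m = 140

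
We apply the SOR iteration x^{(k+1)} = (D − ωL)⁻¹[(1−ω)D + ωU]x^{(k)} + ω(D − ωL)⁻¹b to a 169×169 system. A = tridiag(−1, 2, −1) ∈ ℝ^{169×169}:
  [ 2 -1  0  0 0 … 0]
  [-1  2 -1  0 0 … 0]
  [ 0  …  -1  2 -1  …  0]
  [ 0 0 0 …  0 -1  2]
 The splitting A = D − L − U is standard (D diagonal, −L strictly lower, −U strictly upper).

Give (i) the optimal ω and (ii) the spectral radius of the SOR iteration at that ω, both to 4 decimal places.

ω* = 1.9637, ρ_SOR = 0.9637

ρ_J = max_k |cos(kπ/170)| = cos(π/170) = 0.9998
√(1−ρ_J²) simplifies to sin(π/170) = 0.01848.
ω* = 2/(1 + 0.01848) = 2/1.01848 = 1.9637.
ρ_SOR = ω* − 1 ≈ 0.9637.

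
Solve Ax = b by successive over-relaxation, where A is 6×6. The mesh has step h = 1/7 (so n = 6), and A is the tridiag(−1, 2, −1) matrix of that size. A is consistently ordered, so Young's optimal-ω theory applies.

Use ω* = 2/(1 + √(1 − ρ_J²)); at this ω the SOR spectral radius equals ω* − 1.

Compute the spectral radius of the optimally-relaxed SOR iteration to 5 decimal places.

B_J for the 6×6 system has eigenvalues cos(kπ/7); ρ_J = cos(π/7) = 0.90097.
√(1−ρ_J²) simplifies to sin(π/7) = 0.433884.
Young: ω* = 2/(1+√(1−ρ_J²)) = 2/(1+0.433884) = 2/1.433884 = 1.39481.
At ω = 1.39481 every |λ(B_ω)| = ω−1, so ρ_SOR = 0.39481.

ρ_SOR = 0.39481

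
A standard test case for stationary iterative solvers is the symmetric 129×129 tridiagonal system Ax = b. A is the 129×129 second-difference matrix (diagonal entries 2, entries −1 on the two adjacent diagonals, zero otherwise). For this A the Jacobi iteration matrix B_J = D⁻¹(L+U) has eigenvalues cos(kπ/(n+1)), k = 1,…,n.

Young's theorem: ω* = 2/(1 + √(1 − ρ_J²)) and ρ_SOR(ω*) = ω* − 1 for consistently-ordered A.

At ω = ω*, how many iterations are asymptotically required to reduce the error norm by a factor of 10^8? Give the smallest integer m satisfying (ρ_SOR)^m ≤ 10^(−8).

With n=129, ρ(Jacobi) = cos(π/130) = 0.9997080.
√(1−ρ_J²) simplifies to sin(π/130) = 0.0241637.
ω* = 2/(1 + 0.0241637) = 2/1.0241637 = 1.9528128.
[ρ_SOR] ω* − 1 = 0.9528128.
ρ_SOR^m ≤ 10^(−8) ⇔ m ≥ 8·ln10/(−ln 0.9528128) = 18.4207/0.0483368 = 381.091; m = ⌈381.091⌉ = 382.

m = 382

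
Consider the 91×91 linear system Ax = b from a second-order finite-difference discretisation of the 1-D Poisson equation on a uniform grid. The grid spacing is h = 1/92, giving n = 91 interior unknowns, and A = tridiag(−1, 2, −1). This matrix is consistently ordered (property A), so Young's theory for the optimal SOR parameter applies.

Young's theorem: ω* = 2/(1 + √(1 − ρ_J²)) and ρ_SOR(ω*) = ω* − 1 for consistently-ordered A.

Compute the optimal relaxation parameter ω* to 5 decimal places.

ω* = 1.93397

B_J for the 91×91 system has eigenvalues cos(kπ/92); ρ_J = cos(π/92) = 0.99942.
root = sin(π/92) = 0.034141  (since 1−cos² = sin²).
ω* = 2/(1+0.034141) = 1.93397
[ρ_SOR] ω* − 1 = 0.93397.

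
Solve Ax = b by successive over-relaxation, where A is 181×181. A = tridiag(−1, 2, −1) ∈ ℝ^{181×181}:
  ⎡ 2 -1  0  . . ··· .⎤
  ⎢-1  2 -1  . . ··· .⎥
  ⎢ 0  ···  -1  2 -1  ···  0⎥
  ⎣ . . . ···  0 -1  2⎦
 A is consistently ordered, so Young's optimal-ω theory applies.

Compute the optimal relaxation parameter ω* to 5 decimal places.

ρ_J = max_k |cos(kπ/182)| = cos(π/182) = 0.99985
1 − cos²(π/182) = sin²(π/182) ⇒ √(1−ρ_J²) = sin(π/182) = 0.017261.
Then 2/(1+√(1−ρ_J²)) = 2/(1+0.017261); ω* = 2/1.017261 = 1.96606.
[ρ_SOR] ω* − 1 = 0.96606.

ω* = 1.96606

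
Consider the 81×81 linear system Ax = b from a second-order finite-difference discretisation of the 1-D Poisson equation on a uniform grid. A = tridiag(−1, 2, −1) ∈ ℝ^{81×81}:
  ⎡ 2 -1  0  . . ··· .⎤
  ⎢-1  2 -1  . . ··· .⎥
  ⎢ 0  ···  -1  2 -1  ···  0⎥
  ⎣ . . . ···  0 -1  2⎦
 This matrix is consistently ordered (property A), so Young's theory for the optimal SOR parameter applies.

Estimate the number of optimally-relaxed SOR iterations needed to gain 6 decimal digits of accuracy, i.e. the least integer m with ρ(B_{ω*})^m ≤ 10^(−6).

m = 181

ρ_J = max_k |cos(kπ/82)| = cos(π/82) = 0.9992662
√(1−ρ_J²) = |sin(π/82)| = 0.0383027
ω* = 2 / (1 + 0.0383027) = 2 / 1.0383027 ≈ 1.9262206.
At ω = 1.9262206 every |λ(B_ω)| = ω−1, so ρ_SOR = 0.9262206.
ρ_SOR^m ≤ 10^(−6) ⇔ m ≥ 6·ln10/(−ln 0.9262206) = 13.8155/0.0766428 = 180.258; m = ⌈180.258⌉ = 181.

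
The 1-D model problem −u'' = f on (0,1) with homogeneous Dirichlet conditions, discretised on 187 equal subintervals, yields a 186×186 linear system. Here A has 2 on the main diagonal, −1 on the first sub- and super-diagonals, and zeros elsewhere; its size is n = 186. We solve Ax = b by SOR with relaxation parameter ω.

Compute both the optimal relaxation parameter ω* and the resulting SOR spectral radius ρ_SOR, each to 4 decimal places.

ω* = 1.9670, ρ_SOR = 0.9670

½·tridiag(1,0,1) at n=186: λ_k = cos(kπ/187); max |λ| at k=1 ⇒ ρ_J = cos(π/187) ≈ 0.9999.
1 − cos²(π/187) = sin²(π/187) ⇒ √(1−ρ_J²) = sin(π/187) = 0.01680.
Then 2/(1+√(1−ρ_J²)) = 2/(1+0.01680); ω* = 2/1.01680 = 1.9670.
ρ_SOR = ω* − 1 ≈ 0.9670.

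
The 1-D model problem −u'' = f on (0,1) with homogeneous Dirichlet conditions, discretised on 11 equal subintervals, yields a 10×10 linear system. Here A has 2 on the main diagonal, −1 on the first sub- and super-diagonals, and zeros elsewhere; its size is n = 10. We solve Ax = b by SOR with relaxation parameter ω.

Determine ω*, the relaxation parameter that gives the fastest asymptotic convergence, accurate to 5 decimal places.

ω* = 1.56039

n=10: λ(B_J) = 1 − λ(A)/2 = cos(kπ/11); k=1 gives ρ_J = 0.95949.
√(1−ρ_J²) simplifies to sin(π/11) = 0.281733.
[ω*] 2 ÷ (1 + 0.281733) = 2 ÷ 1.281733 = 1.56039.
ρ_SOR = ω* − 1 = 1.56039 − 1 = 0.56039.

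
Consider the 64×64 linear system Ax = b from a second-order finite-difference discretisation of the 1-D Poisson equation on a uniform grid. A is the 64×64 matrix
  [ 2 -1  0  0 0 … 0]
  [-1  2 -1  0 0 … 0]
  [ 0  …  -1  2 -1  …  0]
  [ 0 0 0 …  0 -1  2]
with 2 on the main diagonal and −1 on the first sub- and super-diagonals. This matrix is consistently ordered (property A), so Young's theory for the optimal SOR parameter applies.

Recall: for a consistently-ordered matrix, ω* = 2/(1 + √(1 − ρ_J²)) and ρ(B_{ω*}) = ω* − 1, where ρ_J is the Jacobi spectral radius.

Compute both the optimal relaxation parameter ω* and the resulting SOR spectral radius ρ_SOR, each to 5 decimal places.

ω* = 1.90783, ρ_SOR = 0.90783

[ρ_J] n=64: ρ(B_J) = cos(π/(n+1)) = cos(π/65) = 0.99883.
1 − cos²(π/65) = sin²(π/65) ⇒ √(1−ρ_J²) = sin(π/65) = 0.048313.
So ω* = 2/1.048313 = 1.90783 (Young).
At ω = 1.90783 every |λ(B_ω)| = ω−1, so ρ_SOR = 0.90783.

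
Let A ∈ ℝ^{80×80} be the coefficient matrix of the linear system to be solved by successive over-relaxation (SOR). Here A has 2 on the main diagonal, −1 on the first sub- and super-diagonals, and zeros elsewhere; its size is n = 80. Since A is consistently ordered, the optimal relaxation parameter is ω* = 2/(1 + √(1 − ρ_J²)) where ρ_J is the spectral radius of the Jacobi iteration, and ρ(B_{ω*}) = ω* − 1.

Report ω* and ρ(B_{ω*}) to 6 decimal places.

ω* = 1.925344, ρ_SOR = 0.925344

[ρ_J] n=80: ρ(B_J) = cos(π/(n+1)) = cos(π/81) = 0.999248.
root = sin(π/81) = 0.0387754  (since 1−cos² = sin²).
ω* = 2/(1 + 0.0387754) = 2/1.0387754 = 1.925344.
At ω = 1.925344 every |λ(B_ω)| = ω−1, so ρ_SOR = 0.925344.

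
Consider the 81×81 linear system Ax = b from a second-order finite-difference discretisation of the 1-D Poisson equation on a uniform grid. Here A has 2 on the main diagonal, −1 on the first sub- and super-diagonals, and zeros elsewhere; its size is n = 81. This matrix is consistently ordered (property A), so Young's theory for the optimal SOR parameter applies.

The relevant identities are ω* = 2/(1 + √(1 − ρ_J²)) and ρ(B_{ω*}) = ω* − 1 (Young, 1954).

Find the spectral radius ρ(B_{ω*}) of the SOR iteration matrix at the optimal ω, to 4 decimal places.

ρ_SOR = 0.9262

spectrum of D⁻¹(L+U) = {cos(kπ/82) : 1≤k≤81}; ρ_J = cos(π/82) = 0.9993.
root = sin(π/82) = 0.03830  (since 1−cos² = sin²).
[ω*] 2 ÷ (1 + 0.03830) = 2 ÷ 1.03830 = 1.9262.
ρ_SOR = ω* − 1 = 1.9262 − 1 = 0.9262.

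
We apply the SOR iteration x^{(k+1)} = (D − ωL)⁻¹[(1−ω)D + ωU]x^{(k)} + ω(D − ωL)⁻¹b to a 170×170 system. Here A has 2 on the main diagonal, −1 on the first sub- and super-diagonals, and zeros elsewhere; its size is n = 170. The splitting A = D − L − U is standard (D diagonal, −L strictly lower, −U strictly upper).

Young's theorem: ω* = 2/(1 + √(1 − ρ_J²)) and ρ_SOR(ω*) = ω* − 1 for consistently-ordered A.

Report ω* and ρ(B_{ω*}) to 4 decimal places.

½·tridiag(1,0,1) at n=170: λ_k = cos(kπ/171); max |λ| at k=1 ⇒ ρ_J = cos(π/171) ≈ 0.9998.
root = sin(π/171) = 0.01837  (since 1−cos² = sin²).
[ω*] 2 ÷ (1 + 0.01837) = 2 ÷ 1.01837 = 1.9639.
ρ_SOR = ω* − 1 = 1.9639 − 1 = 0.9639.

ω* = 1.9639, ρ_SOR = 0.9639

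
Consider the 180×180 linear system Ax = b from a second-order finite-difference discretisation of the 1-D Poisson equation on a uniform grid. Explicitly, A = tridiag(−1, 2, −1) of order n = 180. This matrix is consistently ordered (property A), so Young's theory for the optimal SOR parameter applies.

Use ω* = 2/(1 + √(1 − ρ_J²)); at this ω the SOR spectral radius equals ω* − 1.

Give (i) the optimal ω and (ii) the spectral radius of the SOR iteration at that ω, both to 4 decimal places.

½·tridiag(1,0,1) at n=180: λ_k = cos(kπ/181); max |λ| at k=1 ⇒ ρ_J = cos(π/181) ≈ 0.9998.
√(1 − cos²(π/181)) = sin(π/181) ≈ 0.01736.
ω* = 2/(1 + 0.01736) = 2/1.01736 = 1.9659.
At ω = 1.9659 every |λ(B_ω)| = ω−1, so ρ_SOR = 0.9659.

ω* = 1.9659, ρ_SOR = 0.9659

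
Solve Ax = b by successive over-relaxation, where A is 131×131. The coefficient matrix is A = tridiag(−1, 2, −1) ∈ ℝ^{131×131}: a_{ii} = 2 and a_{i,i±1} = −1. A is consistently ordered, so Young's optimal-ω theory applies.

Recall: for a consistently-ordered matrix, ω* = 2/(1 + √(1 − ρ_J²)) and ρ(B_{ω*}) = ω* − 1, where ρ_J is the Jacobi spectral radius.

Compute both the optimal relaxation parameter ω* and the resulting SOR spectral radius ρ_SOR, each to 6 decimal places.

ω* = 1.953511, ρ_SOR = 0.953511

ρ_J = max_k |cos(kπ/132)| = cos(π/132) = 0.999717
√(1−ρ_J²) simplifies to sin(π/132) = 0.0237977.
Then 2/(1+√(1−ρ_J²)) = 2/(1+0.0237977); ω* = 2/1.0237977 = 1.953511.
ρ_SOR = ω* − 1 = 1.953511 − 1 = 0.953511.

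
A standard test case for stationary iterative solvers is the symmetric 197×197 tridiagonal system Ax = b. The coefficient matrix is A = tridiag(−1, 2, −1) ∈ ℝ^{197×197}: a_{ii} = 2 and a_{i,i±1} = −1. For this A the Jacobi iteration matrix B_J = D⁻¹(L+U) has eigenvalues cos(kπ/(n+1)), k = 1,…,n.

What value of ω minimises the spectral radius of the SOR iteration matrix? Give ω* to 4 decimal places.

½·tridiag(1,0,1) at n=197: λ_k = cos(kπ/198); max |λ| at k=1 ⇒ ρ_J = cos(π/198) ≈ 0.9999.
√(1 − cos²(π/198)) = sin(π/198) ≈ 0.01587.
[ω*] 2 ÷ (1 + 0.01587) = 2 ÷ 1.01587 = 1.9688.
ρ_SOR = ω* − 1 ≈ 0.9688.

ω* = 1.9688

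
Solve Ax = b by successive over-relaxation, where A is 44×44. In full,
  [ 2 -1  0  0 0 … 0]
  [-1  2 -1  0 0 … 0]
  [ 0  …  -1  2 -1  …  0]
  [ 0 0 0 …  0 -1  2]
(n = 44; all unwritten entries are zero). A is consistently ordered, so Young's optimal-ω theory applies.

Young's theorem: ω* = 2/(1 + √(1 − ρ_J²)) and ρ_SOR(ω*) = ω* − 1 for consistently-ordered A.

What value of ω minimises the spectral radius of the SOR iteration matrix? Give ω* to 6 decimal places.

ω* = 1.869584

½·tridiag(1,0,1) at n=44: λ_k = cos(kπ/45); max |λ| at k=1 ⇒ ρ_J = cos(π/45) ≈ 0.997564.
√(1 − cos²(π/45)) = sin(π/45) ≈ 0.0697565.
Young: ω* = 2/(1+√(1−ρ_J²)) = 2/(1+0.0697565) = 2/1.0697565 = 1.869584.
[ρ_SOR] ω* − 1 = 0.869584.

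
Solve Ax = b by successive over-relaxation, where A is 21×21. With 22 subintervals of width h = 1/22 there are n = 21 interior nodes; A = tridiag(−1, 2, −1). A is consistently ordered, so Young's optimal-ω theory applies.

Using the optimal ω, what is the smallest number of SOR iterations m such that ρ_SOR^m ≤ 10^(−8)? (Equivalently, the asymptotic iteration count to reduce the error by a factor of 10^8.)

ρ_J = max_k |cos(kπ/22)| = cos(π/22) = 0.9898214
√(1−ρ_J²) = |sin(π/22)| = 0.1423148
Then 2/(1+√(1−ρ_J²)) = 2/(1+0.1423148); ω* = 2/1.1423148 = 1.7508309.
ρ_SOR = ω* − 1 ≈ 0.7508309.
ρ_SOR^m ≤ 10^(−8) ⇔ m ≥ 8·ln10/(−ln 0.7508309) = 18.4207/0.286575 = 64.279; m = ⌈64.279⌉ = 65.

m = 65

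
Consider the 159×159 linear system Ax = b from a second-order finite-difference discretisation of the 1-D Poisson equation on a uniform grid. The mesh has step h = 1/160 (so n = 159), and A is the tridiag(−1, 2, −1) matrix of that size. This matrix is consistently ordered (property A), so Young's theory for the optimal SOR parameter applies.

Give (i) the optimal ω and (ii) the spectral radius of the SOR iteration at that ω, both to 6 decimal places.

n=159: λ(B_J) = 1 − λ(A)/2 = cos(kπ/160); k=1 gives ρ_J = 0.999807.
root = sin(π/160) = 0.0196337  (since 1−cos² = sin²).
[ω*] 2 ÷ (1 + 0.0196337) = 2 ÷ 1.0196337 = 1.961489.
[ρ_SOR] ω* − 1 = 0.961489.

ω* = 1.961489, ρ_SOR = 0.961489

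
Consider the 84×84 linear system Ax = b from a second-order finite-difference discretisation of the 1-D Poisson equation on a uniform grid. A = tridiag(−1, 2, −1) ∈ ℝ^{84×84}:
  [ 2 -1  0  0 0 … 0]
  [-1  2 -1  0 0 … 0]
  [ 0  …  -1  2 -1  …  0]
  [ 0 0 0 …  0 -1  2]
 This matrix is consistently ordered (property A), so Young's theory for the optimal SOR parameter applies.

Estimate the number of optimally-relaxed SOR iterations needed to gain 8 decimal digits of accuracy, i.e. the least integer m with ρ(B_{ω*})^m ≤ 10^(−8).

With n=84, ρ(Jacobi) = cos(π/85) = 0.9993171.
√(1−ρ_J²) simplifies to sin(π/85) = 0.0369515.
ω* = 2/(1 + 0.0369515) = 2/1.0369515 = 1.9287305.
ρ_SOR = ω* − 1 = 1.9287305 − 1 = 0.9287305.
For 8 digits: m = 8·ln10 / (−ln 0.9287305) = 18.4207/0.0739367 = 249.141; round up → m = 250.

m = 250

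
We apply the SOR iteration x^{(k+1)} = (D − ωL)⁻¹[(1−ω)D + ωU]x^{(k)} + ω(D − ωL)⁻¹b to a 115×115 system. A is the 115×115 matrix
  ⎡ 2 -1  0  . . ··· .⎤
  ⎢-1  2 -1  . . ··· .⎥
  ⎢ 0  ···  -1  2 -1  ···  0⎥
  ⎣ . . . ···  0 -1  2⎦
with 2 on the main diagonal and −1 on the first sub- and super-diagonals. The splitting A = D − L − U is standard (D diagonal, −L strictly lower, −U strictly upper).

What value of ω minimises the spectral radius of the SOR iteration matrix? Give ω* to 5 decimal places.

With n=115, ρ(Jacobi) = cos(π/116) = 0.99963.
root = sin(π/116) = 0.027079  (since 1−cos² = sin²).
ω* = 2/(1 + 0.027079) = 2/1.027079 = 1.94727.
ρ_SOR = ω* − 1 ≈ 0.94727.

ω* = 1.94727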